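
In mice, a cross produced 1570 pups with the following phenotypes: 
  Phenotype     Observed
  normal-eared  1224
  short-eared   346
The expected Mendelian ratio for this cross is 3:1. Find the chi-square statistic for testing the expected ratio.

Under the 3:1 hypothesis (Σ ratio = 4, N = 1570):
  normal-eared: 1570 × 3/4 = 1177.5
  short-eared: 1570 × 1/4 = 392.5
χ² = Σ (O − E)² / E
  normal-eared: (1224 − 1177.5)² / 1177.5 = 1.8363
  short-eared: (346 − 392.5)² / 392.5 = 5.5089
χ² = 1.8363 + 5.5089 = 7.3452 ≈ 7.345

7.345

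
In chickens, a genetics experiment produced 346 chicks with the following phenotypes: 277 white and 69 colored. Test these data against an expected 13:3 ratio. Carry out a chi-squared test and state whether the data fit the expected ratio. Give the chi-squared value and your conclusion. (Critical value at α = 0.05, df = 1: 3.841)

Total ratio parts = 16. Expected numbers out of 346:
  white: 346 × 13/16 = 281.125
  colored: 346 × 3/16 = 64.875
χ² = Σ (O − E)² / E
  white: (277 − 281.125)² / 281.125 = 0.0605
  colored: (69 − 64.875)² / 64.875 = 0.2623
χ² = 0.0605 + 0.2623 = 0.3228 ≈ 0.323
Degrees of freedom = 2 − 1 = 1; critical value at α = 0.05 is 3.841.
Since 0.323 < 3.841, we fail to reject the null hypothesis — the data are consistent with the 13:3 ratio.

0.323; consistent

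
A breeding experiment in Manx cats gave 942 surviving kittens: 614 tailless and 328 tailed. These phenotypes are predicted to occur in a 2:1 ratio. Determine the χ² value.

Total ratio parts = 3. Expected numbers out of 942:
  tailless: 942 × 2/3 = 628
  tailed: 942 × 1/3 = 314
χ² = Σ (O − E)² / E
  tailless: (614 − 628)² / 628 = 0.3121
  tailed: (328 − 314)² / 314 = 0.6242
χ² = 0.3121 + 0.6242 = 0.9363 ≈ 0.936

0.936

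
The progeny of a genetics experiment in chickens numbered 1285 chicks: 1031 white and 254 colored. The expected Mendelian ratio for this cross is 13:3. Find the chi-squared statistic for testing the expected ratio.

Under the 13:3 hypothesis (Σ ratio = 16, N = 1285):
  white: 1285 × 13/16 = 1044.0625
  colored: 1285 × 3/16 = 240.9375
χ² = Σ (O − E)² / E
  white: (1031 − 1044.0625)² / 1044.0625 = 0.1634
  colored: (254 − 240.9375)² / 240.9375 = 0.7082
χ² = 0.1634 + 0.7082 = 0.8716 ≈ 0.872

0.872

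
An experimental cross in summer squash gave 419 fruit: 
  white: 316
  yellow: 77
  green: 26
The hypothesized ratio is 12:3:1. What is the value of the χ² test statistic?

Total ratio parts = 16. Expected numbers out of 419:
  white: 419 × 12/16 = 314.25
  yellow: 419 × 3/16 = 78.5625
  green: 419 × 1/16 = 26.1875
χ² = Σ (O − E)² / E
  white: (316 − 314.25)² / 314.25 = 0.0097
  yellow: (77 − 78.5625)² / 78.5625 = 0.0311
  green: (26 − 26.1875)² / 26.1875 = 0.0013
χ² = 0.0097 + 0.0311 + 0.0013 = 0.0421 ≈ 0.042

0.042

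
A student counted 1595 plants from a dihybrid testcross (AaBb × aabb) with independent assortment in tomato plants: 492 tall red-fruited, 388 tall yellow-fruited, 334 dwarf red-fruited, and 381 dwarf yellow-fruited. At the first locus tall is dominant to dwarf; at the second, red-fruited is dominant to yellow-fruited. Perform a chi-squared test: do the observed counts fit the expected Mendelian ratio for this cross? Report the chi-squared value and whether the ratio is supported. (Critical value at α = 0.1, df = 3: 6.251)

33.401; not consistent

A dihybrid testcross with independent assortment gives a 1:1:1:1 ratio.
Expected counts for N = 1595 under a 1:1:1:1 ratio (total parts = 4):
  tall red-fruited: 1595 × 1/4 = 398.75
  tall yellow-fruited: 1595 × 1/4 = 398.75
  dwarf red-fruited: 1595 × 1/4 = 398.75
  dwarf yellow-fruited: 1595 × 1/4 = 398.75
χ² = Σ (O − E)² / E
  tall red-fruited: (492 − 398.75)² / 398.75 = 21.8071
  tall yellow-fruited: (388 − 398.75)² / 398.75 = 0.2898
  dwarf red-fruited: (334 − 398.75)² / 398.75 = 10.5143
  dwarf yellow-fruited: (381 − 398.75)² / 398.75 = 0.7901
χ² = 21.8071 + 0.2898 + 10.5143 + 0.7901 = 33.4013 ≈ 33.401
Degrees of freedom = 4 − 1 = 3; critical value at α = 0.1 is 6.251.
Since 33.401 > 6.251, we reject the null hypothesis — the data do not fit the 1:1:1:1 ratio.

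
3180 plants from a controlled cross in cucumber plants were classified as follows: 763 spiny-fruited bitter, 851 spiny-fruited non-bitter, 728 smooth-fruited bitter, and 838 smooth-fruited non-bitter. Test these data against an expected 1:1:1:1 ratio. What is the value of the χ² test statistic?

Under the 1:1:1:1 hypothesis (Σ ratio = 4, N = 3180):
  spiny-fruited bitter: 3180 × 1/4 = 795
  spiny-fruited non-bitter: 3180 × 1/4 = 795
  smooth-fruited bitter: 3180 × 1/4 = 795
  smooth-fruited non-bitter: 3180 × 1/4 = 795
χ² = Σ (O − E)² / E
  spiny-fruited bitter: (763 − 795)² / 795 = 1.2881
  spiny-fruited non-bitter: (851 − 795)² / 795 = 3.9447
  smooth-fruited bitter: (728 − 795)² / 795 = 5.6465
  smooth-fruited non-bitter: (838 − 795)² / 795 = 2.3258
χ² = 1.2881 + 3.9447 + 5.6465 + 2.3258 = 13.2051 ≈ 13.205

13.205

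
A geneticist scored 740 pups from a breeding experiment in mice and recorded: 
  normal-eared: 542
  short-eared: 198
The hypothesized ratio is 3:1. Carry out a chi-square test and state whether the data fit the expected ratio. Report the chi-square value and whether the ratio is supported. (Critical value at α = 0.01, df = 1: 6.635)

The 3:1 ratio has 4 parts, so with N = 740 the expected counts are:
  normal-eared: 740 × 3/4 = 555
  short-eared: 740 × 1/4 = 185
χ² = Σ (O − E)² / E
  normal-eared: (542 − 555)² / 555 = 0.3045
  short-eared: (198 − 185)² / 185 = 0.9135
χ² = 0.3045 + 0.9135 = 1.218
Degrees of freedom = 2 − 1 = 1; critical value at α = 0.01 is 6.635.
Since 1.218 < 6.635, we fail to reject the null hypothesis — the data are consistent with the 3:1 ratio.

1.218; consistent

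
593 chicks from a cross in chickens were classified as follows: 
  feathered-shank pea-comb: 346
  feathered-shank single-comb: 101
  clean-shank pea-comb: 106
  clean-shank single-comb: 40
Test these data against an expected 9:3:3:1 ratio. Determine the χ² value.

1.872

The 9:3:3:1 ratio has 16 parts, so with N = 593 the expected counts are:
  feathered-shank pea-comb: 593 × 9/16 = 333.5625
  feathered-shank single-comb: 593 × 3/16 = 111.1875
  clean-shank pea-comb: 593 × 3/16 = 111.1875
  clean-shank single-comb: 593 × 1/16 = 37.0625
χ² = Σ (O − E)² / E
  feathered-shank pea-comb: (346 − 333.5625)² / 333.5625 = 0.4638
  feathered-shank single-comb: (101 − 111.1875)² / 111.1875 = 0.9334
  clean-shank pea-comb: (106 − 111.1875)² / 111.1875 = 0.2420
  clean-shank single-comb: (40 − 37.0625)² / 37.0625 = 0.2328
χ² = 0.4638 + 0.9334 + 0.2420 + 0.2328 = 1.872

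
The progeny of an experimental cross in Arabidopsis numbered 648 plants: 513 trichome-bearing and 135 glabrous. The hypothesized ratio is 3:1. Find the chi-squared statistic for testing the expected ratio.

The 3:1 ratio has 4 parts, so with N = 648 the expected counts are:
  trichome-bearing: 648 × 3/4 = 486
  glabrous: 648 × 1/4 = 162
χ² = Σ (O − E)² / E
  trichome-bearing: (513 − 486)² / 486 = 1.5000
  glabrous: (135 − 162)² / 162 = 4.5000
χ² = 1.5000 + 4.5000 = 6.000

6.000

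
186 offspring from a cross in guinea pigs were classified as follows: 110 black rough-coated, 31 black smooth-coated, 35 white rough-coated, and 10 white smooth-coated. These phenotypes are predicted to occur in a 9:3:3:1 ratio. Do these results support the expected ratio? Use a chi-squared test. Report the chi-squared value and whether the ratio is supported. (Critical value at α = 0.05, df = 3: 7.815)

The 9:3:3:1 ratio has 16 parts, so with N = 186 the expected counts are:
  black rough-coated: 186 × 9/16 = 104.625
  black smooth-coated: 186 × 3/16 = 34.875
  white rough-coated: 186 × 3/16 = 34.875
  white smooth-coated: 186 × 1/16 = 11.625
χ² = Σ (O − E)² / E
  black rough-coated: (110 − 104.625)² / 104.625 = 0.2761
  black smooth-coated: (31 − 34.875)² / 34.875 = 0.4306
  white rough-coated: (35 − 34.875)² / 34.875 = 0.0004
  white smooth-coated: (10 − 11.625)² / 11.625 = 0.2272
χ² = 0.2761 + 0.4306 + 0.0004 + 0.2272 = 0.9343 ≈ 0.934
Degrees of freedom = 4 − 1 = 3; critical value at α = 0.05 is 7.815.
Since 0.934 < 7.815, we fail to reject the null hypothesis — the data are consistent with the 9:3:3:1 ratio.

0.934; consistent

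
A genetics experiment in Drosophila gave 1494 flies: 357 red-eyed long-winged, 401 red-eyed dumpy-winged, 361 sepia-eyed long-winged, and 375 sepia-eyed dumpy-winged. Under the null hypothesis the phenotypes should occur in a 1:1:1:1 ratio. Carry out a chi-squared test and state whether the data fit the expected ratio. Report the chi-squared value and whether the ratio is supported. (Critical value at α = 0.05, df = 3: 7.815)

3.178; consistent

Expected counts for N = 1494 under a 1:1:1:1 ratio (total parts = 4):
  red-eyed long-winged: 1494 × 1/4 = 373.5
  red-eyed dumpy-winged: 1494 × 1/4 = 373.5
  sepia-eyed long-winged: 1494 × 1/4 = 373.5
  sepia-eyed dumpy-winged: 1494 × 1/4 = 373.5
χ² = Σ (O − E)² / E
  red-eyed long-winged: (357 − 373.5)² / 373.5 = 0.7289
  red-eyed dumpy-winged: (401 − 373.5)² / 373.5 = 2.0248
  sepia-eyed long-winged: (361 − 373.5)² / 373.5 = 0.4183
  sepia-eyed dumpy-winged: (375 − 373.5)² / 373.5 = 0.0060
χ² = 0.7289 + 2.0248 + 0.4183 + 0.0060 = 3.178
Degrees of freedom = 4 − 1 = 3; critical value at α = 0.05 is 7.815.
Since 3.178 < 7.815, we fail to reject the null hypothesis — the data are consistent with the 1:1:1:1 ratio.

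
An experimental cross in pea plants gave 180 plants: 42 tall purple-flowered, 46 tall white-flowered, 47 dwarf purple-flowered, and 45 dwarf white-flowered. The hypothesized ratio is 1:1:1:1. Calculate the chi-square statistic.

Total ratio parts = 4. Expected numbers out of 180:
  tall purple-flowered: 180 × 1/4 = 45
  tall white-flowered: 180 × 1/4 = 45
  dwarf purple-flowered: 180 × 1/4 = 45
  dwarf white-flowered: 180 × 1/4 = 45
χ² = Σ (O − E)² / E
  tall purple-flowered: (42 − 45)² / 45 = 0.2000
  tall white-flowered: (46 − 45)² / 45 = 0.0222
  dwarf purple-flowered: (47 − 45)² / 45 = 0.0889
  dwarf white-flowered: (45 − 45)² / 45 = 0.0000
χ² = 0.2000 + 0.0222 + 0.0889 + 0.0000 = 0.3111 ≈ 0.311

0.311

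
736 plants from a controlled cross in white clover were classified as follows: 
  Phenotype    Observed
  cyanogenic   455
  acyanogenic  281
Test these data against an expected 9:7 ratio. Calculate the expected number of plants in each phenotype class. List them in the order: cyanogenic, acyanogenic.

414, 322

Under the 9:7 hypothesis (Σ ratio = 16, N = 736):
  cyanogenic: 736 × 9/16 = 414
  acyanogenic: 736 × 7/16 = 322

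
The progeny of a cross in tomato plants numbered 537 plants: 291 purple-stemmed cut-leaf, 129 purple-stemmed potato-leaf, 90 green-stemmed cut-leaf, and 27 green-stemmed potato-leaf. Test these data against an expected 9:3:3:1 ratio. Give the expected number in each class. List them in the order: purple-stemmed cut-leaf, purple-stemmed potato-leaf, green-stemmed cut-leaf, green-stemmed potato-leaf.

302.0625, 100.6875, 100.6875, 33.5625

Expected counts for N = 537 under a 9:3:3:1 ratio (total parts = 16):
  purple-stemmed cut-leaf: 537 × 9/16 = 302.0625
  purple-stemmed potato-leaf: 537 × 3/16 = 100.6875
  green-stemmed cut-leaf: 537 × 3/16 = 100.6875
  green-stemmed potato-leaf: 537 × 1/16 = 33.5625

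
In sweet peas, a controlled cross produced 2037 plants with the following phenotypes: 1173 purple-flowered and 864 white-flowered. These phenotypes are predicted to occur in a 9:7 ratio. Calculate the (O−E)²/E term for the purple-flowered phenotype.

0.645

Expected counts for N = 2037 under a 9:7 ratio (total parts = 16):
  purple-flowered: 2037 × 9/16 = 1145.8125
  white-flowered: 2037 × 7/16 = 891.1875
Contribution of purple-flowered: (1173 − 1145.8125)² / 1145.8125 = 0.6451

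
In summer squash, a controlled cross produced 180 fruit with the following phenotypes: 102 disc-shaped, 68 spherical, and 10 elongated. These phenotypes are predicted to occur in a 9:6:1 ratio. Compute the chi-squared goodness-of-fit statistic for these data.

Total ratio parts = 16. Expected numbers out of 180:
  disc-shaped: 180 × 9/16 = 101.25
  spherical: 180 × 6/16 = 67.5
  elongated: 180 × 1/16 = 11.25
χ² = Σ (O − E)² / E
  disc-shaped: (102 − 101.25)² / 101.25 = 0.0056
  spherical: (68 − 67.5)² / 67.5 = 0.0037
  elongated: (10 − 11.25)² / 11.25 = 0.1389
χ² = 0.0056 + 0.0037 + 0.1389 = 0.1482 ≈ 0.148

0.148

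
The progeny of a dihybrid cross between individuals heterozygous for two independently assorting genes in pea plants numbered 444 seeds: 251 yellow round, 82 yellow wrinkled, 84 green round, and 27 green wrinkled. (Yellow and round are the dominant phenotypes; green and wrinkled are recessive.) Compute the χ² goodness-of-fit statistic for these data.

0.052

A dihybrid F₂ with independent assortment and complete dominance at both loci gives a 9:3:3:1 phenotypic ratio.
Expected counts for N = 444 under a 9:3:3:1 ratio (total parts = 16):
  yellow round: 444 × 9/16 = 249.75
  yellow wrinkled: 444 × 3/16 = 83.25
  green round: 444 × 3/16 = 83.25
  green wrinkled: 444 × 1/16 = 27.75
χ² = Σ (O − E)² / E
  yellow round: (251 − 249.75)² / 249.75 = 0.0063
  yellow wrinkled: (82 − 83.25)² / 83.25 = 0.0188
  green round: (84 − 83.25)² / 83.25 = 0.0068
  green wrinkled: (27 − 27.75)² / 27.75 = 0.0203
χ² = 0.0063 + 0.0188 + 0.0068 + 0.0203 = 0.0522 ≈ 0.052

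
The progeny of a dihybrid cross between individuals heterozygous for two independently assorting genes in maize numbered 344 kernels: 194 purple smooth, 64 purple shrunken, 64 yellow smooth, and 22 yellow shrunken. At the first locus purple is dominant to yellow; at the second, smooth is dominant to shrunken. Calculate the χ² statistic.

A dihybrid F₂ with independent assortment and complete dominance at both loci gives a 9:3:3:1 phenotypic ratio.
Total ratio parts = 16. Expected numbers out of 344:
  purple smooth: 344 × 9/16 = 193.5
  purple shrunken: 344 × 3/16 = 64.5
  yellow smooth: 344 × 3/16 = 64.5
  yellow shrunken: 344 × 1/16 = 21.5
χ² = Σ (O − E)² / E
  purple smooth: (194 − 193.5)² / 193.5 = 0.0013
  purple shrunken: (64 − 64.5)² / 64.5 = 0.0039
  yellow smooth: (64 − 64.5)² / 64.5 = 0.0039
  yellow shrunken: (22 − 21.5)² / 21.5 = 0.0116
χ² = 0.0013 + 0.0039 + 0.0039 + 0.0116 = 0.0207 ≈ 0.021

0.021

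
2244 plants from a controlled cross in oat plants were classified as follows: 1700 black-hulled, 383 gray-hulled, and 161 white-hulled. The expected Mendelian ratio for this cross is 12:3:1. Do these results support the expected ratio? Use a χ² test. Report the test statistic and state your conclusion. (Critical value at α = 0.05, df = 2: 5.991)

6.629; not consistent

The 12:3:1 ratio has 16 parts, so with N = 2244 the expected counts are:
  black-hulled: 2244 × 12/16 = 1683
  gray-hulled: 2244 × 3/16 = 420.75
  white-hulled: 2244 × 1/16 = 140.25
χ² = Σ (O − E)² / E
  black-hulled: (1700 − 1683)² / 1683 = 0.1717
  gray-hulled: (383 − 420.75)² / 420.75 = 3.3870
  white-hulled: (161 − 140.25)² / 140.25 = 3.0700
χ² = 0.1717 + 3.3870 + 3.0700 = 6.6287 ≈ 6.629
Degrees of freedom = 3 − 1 = 2; critical value at α = 0.05 is 5.991.
Since 6.629 > 5.991, we reject the null hypothesis — the data do not fit the 12:3:1 ratio.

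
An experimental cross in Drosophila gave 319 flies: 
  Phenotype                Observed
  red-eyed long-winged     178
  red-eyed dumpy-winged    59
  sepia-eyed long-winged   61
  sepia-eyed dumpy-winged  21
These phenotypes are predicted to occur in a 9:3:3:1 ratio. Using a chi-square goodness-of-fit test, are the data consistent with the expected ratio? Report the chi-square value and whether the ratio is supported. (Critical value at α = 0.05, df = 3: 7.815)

0.103; consistent

Under the 9:3:3:1 hypothesis (Σ ratio = 16, N = 319):
  red-eyed long-winged: 319 × 9/16 = 179.4375
  red-eyed dumpy-winged: 319 × 3/16 = 59.8125
  sepia-eyed long-winged: 319 × 3/16 = 59.8125
  sepia-eyed dumpy-winged: 319 × 1/16 = 19.9375
χ² = Σ (O − E)² / E
  red-eyed long-winged: (178 − 179.4375)² / 179.4375 = 0.0115
  red-eyed dumpy-winged: (59 − 59.8125)² / 59.8125 = 0.0110
  sepia-eyed long-winged: (61 − 59.8125)² / 59.8125 = 0.0236
  sepia-eyed dumpy-winged: (21 − 19.9375)² / 19.9375 = 0.0566
χ² = 0.0115 + 0.0110 + 0.0236 + 0.0566 = 0.1027 ≈ 0.103
Degrees of freedom = 4 − 1 = 3; critical value at α = 0.05 is 7.815.
Since 0.103 < 7.815, we fail to reject the null hypothesis — the data are consistent with the 9:3:3:1 ratio.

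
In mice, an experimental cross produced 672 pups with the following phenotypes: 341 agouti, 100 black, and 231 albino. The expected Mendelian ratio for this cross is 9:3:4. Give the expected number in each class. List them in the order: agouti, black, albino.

378, 126, 168

Expected counts for N = 672 under a 9:3:4 ratio (total parts = 16):
  agouti: 672 × 9/16 = 378
  black: 672 × 3/16 = 126
  albino: 672 × 4/16 = 168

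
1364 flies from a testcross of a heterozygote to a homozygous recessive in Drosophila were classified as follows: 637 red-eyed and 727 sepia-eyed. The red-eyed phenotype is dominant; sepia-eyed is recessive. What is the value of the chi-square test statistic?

5.938

A testcross of a heterozygote (Aa × aa) gives a 1:1 phenotypic ratio.
The 1:1 ratio has 2 parts, so with N = 1364 the expected counts are:
  red-eyed: 1364 × 1/2 = 682
  sepia-eyed: 1364 × 1/2 = 682
χ² = Σ (O − E)² / E
  red-eyed: (637 − 682)² / 682 = 2.9692
  sepia-eyed: (727 − 682)² / 682 = 2.9692
χ² = 2.9692 + 2.9692 = 5.9384 ≈ 5.938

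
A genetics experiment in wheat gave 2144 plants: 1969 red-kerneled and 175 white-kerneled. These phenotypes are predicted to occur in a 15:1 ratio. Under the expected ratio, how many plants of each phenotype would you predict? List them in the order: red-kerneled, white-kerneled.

2010, 134

Under the 15:1 hypothesis (Σ ratio = 16, N = 2144):
  red-kerneled: 2144 × 15/16 = 2010
  white-kerneled: 2144 × 1/16 = 134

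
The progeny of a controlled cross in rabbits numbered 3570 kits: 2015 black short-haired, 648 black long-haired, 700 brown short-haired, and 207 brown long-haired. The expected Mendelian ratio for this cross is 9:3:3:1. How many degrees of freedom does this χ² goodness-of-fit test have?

A goodness-of-fit test with 4 phenotype classes has df = 4 − 1 = 3.

3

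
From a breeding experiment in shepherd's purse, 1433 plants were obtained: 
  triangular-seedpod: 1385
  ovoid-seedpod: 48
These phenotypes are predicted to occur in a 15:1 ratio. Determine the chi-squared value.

20.573

Total ratio parts = 16. Expected numbers out of 1433:
  triangular-seedpod: 1433 × 15/16 = 1343.4375
  ovoid-seedpod: 1433 × 1/16 = 89.5625
χ² = Σ (O − E)² / E
  triangular-seedpod: (1385 − 1343.4375)² / 1343.4375 = 1.2858
  ovoid-seedpod: (48 − 89.5625)² / 89.5625 = 19.2876
χ² = 1.2858 + 19.2876 = 20.5734 ≈ 20.573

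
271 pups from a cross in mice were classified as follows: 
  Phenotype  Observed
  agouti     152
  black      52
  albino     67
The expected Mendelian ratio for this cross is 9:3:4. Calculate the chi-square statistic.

The 9:3:4 ratio has 16 parts, so with N = 271 the expected counts are:
  agouti: 271 × 9/16 = 152.4375
  black: 271 × 3/16 = 50.8125
  albino: 271 × 4/16 = 67.75
χ² = Σ (O − E)² / E
  agouti: (152 − 152.4375)² / 152.4375 = 0.0013
  black: (52 − 50.8125)² / 50.8125 = 0.0278
  albino: (67 − 67.75)² / 67.75 = 0.0083
χ² = 0.0013 + 0.0278 + 0.0083 = 0.0374 ≈ 0.037

0.037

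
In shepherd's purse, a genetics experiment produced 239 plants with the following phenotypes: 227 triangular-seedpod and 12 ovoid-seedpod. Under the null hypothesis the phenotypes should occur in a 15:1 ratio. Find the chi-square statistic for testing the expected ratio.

Expected counts for N = 239 under a 15:1 ratio (total parts = 16):
  triangular-seedpod: 239 × 15/16 = 224.0625
  ovoid-seedpod: 239 × 1/16 = 14.9375
χ² = Σ (O − E)² / E
  triangular-seedpod: (227 − 224.0625)² / 224.0625 = 0.0385
  ovoid-seedpod: (12 − 14.9375)² / 14.9375 = 0.5777
χ² = 0.0385 + 0.5777 = 0.6162 ≈ 0.616

0.616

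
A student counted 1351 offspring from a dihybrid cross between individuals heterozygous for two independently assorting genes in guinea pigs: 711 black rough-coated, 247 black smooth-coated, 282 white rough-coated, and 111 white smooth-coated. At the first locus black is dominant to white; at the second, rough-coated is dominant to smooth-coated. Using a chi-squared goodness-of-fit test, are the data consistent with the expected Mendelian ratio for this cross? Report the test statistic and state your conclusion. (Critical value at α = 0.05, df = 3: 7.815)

A dihybrid F₂ with independent assortment and complete dominance at both loci gives a 9:3:3:1 phenotypic ratio.
Under the 9:3:3:1 hypothesis (Σ ratio = 16, N = 1351):
  black rough-coated: 1351 × 9/16 = 759.9375
  black smooth-coated: 1351 × 3/16 = 253.3125
  white rough-coated: 1351 × 3/16 = 253.3125
  white smooth-coated: 1351 × 1/16 = 84.4375
χ² = Σ (O − E)² / E
  black rough-coated: (711 − 759.9375)² / 759.9375 = 3.1514
  black smooth-coated: (247 − 253.3125)² / 253.3125 = 0.1573
  white rough-coated: (282 − 253.3125)² / 253.3125 = 3.2488
  white smooth-coated: (111 − 84.4375)² / 84.4375 = 8.3561
χ² = 3.1514 + 0.1573 + 3.2488 + 8.3561 = 14.9136 ≈ 14.914
Degrees of freedom = 4 − 1 = 3; critical value at α = 0.05 is 7.815.
Since 14.914 > 7.815, we reject the null hypothesis — the data do not fit the 9:3:3:1 ratio.

14.914; not consistent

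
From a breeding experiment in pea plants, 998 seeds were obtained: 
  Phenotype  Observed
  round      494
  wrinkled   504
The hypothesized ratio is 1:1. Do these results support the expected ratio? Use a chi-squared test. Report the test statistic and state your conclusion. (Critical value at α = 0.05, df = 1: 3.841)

Total ratio parts = 2. Expected numbers out of 998:
  round: 998 × 1/2 = 499
  wrinkled: 998 × 1/2 = 499
χ² = Σ (O − E)² / E
  round: (494 − 499)² / 499 = 0.0501
  wrinkled: (504 − 499)² / 499 = 0.0501
χ² = 0.0501 + 0.0501 = 0.1002 ≈ 0.100
Degrees of freedom = 2 − 1 = 1; critical value at α = 0.05 is 3.841.
Since 0.100 < 3.841, we fail to reject the null hypothesis — the data are consistent with the 1:1 ratio.

0.100; consistent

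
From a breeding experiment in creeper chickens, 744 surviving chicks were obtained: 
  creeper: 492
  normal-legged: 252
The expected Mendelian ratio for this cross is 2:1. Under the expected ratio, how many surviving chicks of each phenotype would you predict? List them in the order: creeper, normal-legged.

The 2:1 ratio has 3 parts, so with N = 744 the expected counts are:
  creeper: 744 × 2/3 = 496
  normal-legged: 744 × 1/3 = 248

496, 248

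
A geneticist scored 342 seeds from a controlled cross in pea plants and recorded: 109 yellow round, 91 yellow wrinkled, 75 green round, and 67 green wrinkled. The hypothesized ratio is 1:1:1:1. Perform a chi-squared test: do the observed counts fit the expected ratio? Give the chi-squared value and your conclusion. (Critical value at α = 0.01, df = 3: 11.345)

12.105; not consistent

Total ratio parts = 4. Expected numbers out of 342:
  yellow round: 342 × 1/4 = 85.5
  yellow wrinkled: 342 × 1/4 = 85.5
  green round: 342 × 1/4 = 85.5
  green wrinkled: 342 × 1/4 = 85.5
χ² = Σ (O − E)² / E
  yellow round: (109 − 85.5)² / 85.5 = 6.4591
  yellow wrinkled: (91 − 85.5)² / 85.5 = 0.3538
  green round: (75 − 85.5)² / 85.5 = 1.2895
  green wrinkled: (67 − 85.5)² / 85.5 = 4.0029
χ² = 6.4591 + 0.3538 + 1.2895 + 4.0029 = 12.1053 ≈ 12.105
Degrees of freedom = 4 − 1 = 3; critical value at α = 0.01 is 11.345.
Since 12.105 > 11.345, we reject the null hypothesis — the data do not fit the 1:1:1:1 ratio.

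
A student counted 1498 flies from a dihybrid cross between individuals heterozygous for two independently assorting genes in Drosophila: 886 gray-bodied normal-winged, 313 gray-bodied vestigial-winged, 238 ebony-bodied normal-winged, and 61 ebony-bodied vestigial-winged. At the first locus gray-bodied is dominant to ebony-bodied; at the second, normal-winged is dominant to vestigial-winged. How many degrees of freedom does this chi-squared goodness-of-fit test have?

3

A dihybrid F₂ with independent assortment and complete dominance at both loci gives a 9:3:3:1 phenotypic ratio.
A goodness-of-fit test with 4 phenotype classes has df = 4 − 1 = 3.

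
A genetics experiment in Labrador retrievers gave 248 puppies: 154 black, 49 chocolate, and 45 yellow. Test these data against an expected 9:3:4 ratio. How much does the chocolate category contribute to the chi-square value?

Under the 9:3:4 hypothesis (Σ ratio = 16, N = 248):
  black: 248 × 9/16 = 139.5
  chocolate: 248 × 3/16 = 46.5
  yellow: 248 × 4/16 = 62
Contribution of chocolate: (49 − 46.5)² / 46.5 = 0.1344

0.134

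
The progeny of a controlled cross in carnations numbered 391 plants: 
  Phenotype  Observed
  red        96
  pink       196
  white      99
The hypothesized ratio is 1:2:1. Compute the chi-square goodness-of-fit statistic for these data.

0.049

The 1:2:1 ratio has 4 parts, so with N = 391 the expected counts are:
  red: 391 × 1/4 = 97.75
  pink: 391 × 2/4 = 195.5
  white: 391 × 1/4 = 97.75
χ² = Σ (O − E)² / E
  red: (96 − 97.75)² / 97.75 = 0.0313
  pink: (196 − 195.5)² / 195.5 = 0.0013
  white: (99 − 97.75)² / 97.75 = 0.0160
χ² = 0.0313 + 0.0013 + 0.0160 = 0.0486 ≈ 0.049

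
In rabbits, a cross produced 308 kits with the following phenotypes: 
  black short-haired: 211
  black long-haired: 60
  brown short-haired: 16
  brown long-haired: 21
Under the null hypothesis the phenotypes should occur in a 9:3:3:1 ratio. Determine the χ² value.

Expected counts for N = 308 under a 9:3:3:1 ratio (total parts = 16):
  black short-haired: 308 × 9/16 = 173.25
  black long-haired: 308 × 3/16 = 57.75
  brown short-haired: 308 × 3/16 = 57.75
  brown long-haired: 308 × 1/16 = 19.25
χ² = Σ (O − E)² / E
  black short-haired: (211 − 173.25)² / 173.25 = 8.2255
  black long-haired: (60 − 57.75)² / 57.75 = 0.0877
  brown short-haired: (16 − 57.75)² / 57.75 = 30.1829
  brown long-haired: (21 − 19.25)² / 19.25 = 0.1591
χ² = 8.2255 + 0.0877 + 30.1829 + 0.1591 = 38.6552 ≈ 38.655

38.655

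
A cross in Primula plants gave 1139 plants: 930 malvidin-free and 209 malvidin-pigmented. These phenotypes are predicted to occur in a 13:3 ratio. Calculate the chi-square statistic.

0.120

Expected counts for N = 1139 under a 13:3 ratio (total parts = 16):
  malvidin-free: 1139 × 13/16 = 925.4375
  malvidin-pigmented: 1139 × 3/16 = 213.5625
χ² = Σ (O − E)² / E
  malvidin-free: (930 − 925.4375)² / 925.4375 = 0.0225
  malvidin-pigmented: (209 − 213.5625)² / 213.5625 = 0.0975
χ² = 0.0225 + 0.0975 = 0.120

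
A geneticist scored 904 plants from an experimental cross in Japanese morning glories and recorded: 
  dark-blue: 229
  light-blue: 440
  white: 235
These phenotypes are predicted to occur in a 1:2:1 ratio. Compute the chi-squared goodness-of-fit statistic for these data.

0.717

Under the 1:2:1 hypothesis (Σ ratio = 4, N = 904):
  dark-blue: 904 × 1/4 = 226
  light-blue: 904 × 2/4 = 452
  white: 904 × 1/4 = 226
χ² = Σ (O − E)² / E
  dark-blue: (229 − 226)² / 226 = 0.0398
  light-blue: (440 − 452)² / 452 = 0.3186
  white: (235 − 226)² / 226 = 0.3584
χ² = 0.0398 + 0.3186 + 0.3584 = 0.7168 ≈ 0.717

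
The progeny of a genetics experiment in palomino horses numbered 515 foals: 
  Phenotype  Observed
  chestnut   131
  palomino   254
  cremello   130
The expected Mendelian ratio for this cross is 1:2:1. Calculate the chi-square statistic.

The 1:2:1 ratio has 4 parts, so with N = 515 the expected counts are:
  chestnut: 515 × 1/4 = 128.75
  palomino: 515 × 2/4 = 257.5
  cremello: 515 × 1/4 = 128.75
χ² = Σ (O − E)² / E
  chestnut: (131 − 128.75)² / 128.75 = 0.0393
  palomino: (254 − 257.5)² / 257.5 = 0.0476
  cremello: (130 − 128.75)² / 128.75 = 0.0121
χ² = 0.0393 + 0.0476 + 0.0121 = 0.099

0.099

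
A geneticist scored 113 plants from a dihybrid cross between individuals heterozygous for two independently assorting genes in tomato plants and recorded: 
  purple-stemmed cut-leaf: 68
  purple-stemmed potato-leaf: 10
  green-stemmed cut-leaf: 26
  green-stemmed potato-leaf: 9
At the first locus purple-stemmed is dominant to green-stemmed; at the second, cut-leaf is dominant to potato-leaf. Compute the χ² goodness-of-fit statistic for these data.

7.842

A dihybrid F₂ with independent assortment and complete dominance at both loci gives a 9:3:3:1 phenotypic ratio.
Under the 9:3:3:1 hypothesis (Σ ratio = 16, N = 113):
  purple-stemmed cut-leaf: 113 × 9/16 = 63.5625
  purple-stemmed potato-leaf: 113 × 3/16 = 21.1875
  green-stemmed cut-leaf: 113 × 3/16 = 21.1875
  green-stemmed potato-leaf: 113 × 1/16 = 7.0625
χ² = Σ (O − E)² / E
  purple-stemmed cut-leaf: (68 − 63.5625)² / 63.5625 = 0.3098
  purple-stemmed potato-leaf: (10 − 21.1875)² / 21.1875 = 5.9073
  green-stemmed cut-leaf: (26 − 21.1875)² / 21.1875 = 1.0931
  green-stemmed potato-leaf: (9 − 7.0625)² / 7.0625 = 0.5315
χ² = 0.3098 + 5.9073 + 1.0931 + 0.5315 = 7.8417 ≈ 7.842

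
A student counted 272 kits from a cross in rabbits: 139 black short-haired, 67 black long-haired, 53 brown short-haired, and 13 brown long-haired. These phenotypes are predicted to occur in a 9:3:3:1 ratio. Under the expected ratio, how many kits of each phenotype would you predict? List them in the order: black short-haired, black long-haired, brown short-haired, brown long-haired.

The 9:3:3:1 ratio has 16 parts, so with N = 272 the expected counts are:
  black short-haired: 272 × 9/16 = 153
  black long-haired: 272 × 3/16 = 51
  brown short-haired: 272 × 3/16 = 51
  brown long-haired: 272 × 1/16 = 17

153, 51, 51, 17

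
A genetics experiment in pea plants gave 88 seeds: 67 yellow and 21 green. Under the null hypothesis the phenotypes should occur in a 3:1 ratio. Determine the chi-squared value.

0.061

Expected counts for N = 88 under a 3:1 ratio (total parts = 4):
  yellow: 88 × 3/4 = 66
  green: 88 × 1/4 = 22
χ² = Σ (O − E)² / E
  yellow: (67 − 66)² / 66 = 0.0152
  green: (21 − 22)² / 22 = 0.0455
χ² = 0.0152 + 0.0455 = 0.0607 ≈ 0.061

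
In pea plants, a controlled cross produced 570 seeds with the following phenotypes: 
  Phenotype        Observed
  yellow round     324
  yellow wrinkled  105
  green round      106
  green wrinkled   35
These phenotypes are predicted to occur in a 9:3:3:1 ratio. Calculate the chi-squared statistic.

0.087

Under the 9:3:3:1 hypothesis (Σ ratio = 16, N = 570):
  yellow round: 570 × 9/16 = 320.625
  yellow wrinkled: 570 × 3/16 = 106.875
  green round: 570 × 3/16 = 106.875
  green wrinkled: 570 × 1/16 = 35.625
χ² = Σ (O − E)² / E
  yellow round: (324 − 320.625)² / 320.625 = 0.0355
  yellow wrinkled: (105 − 106.875)² / 106.875 = 0.0329
  green round: (106 − 106.875)² / 106.875 = 0.0072
  green wrinkled: (35 − 35.625)² / 35.625 = 0.0110
χ² = 0.0355 + 0.0329 + 0.0072 + 0.0110 = 0.0866 ≈ 0.087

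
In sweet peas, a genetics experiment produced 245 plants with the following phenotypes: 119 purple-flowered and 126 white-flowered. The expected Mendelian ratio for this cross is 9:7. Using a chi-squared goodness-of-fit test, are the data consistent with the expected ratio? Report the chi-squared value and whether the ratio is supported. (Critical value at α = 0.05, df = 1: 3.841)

5.870; not consistent

The 9:7 ratio has 16 parts, so with N = 245 the expected counts are:
  purple-flowered: 245 × 9/16 = 137.8125
  white-flowered: 245 × 7/16 = 107.1875
χ² = Σ (O − E)² / E
  purple-flowered: (119 − 137.8125)² / 137.8125 = 2.5681
  white-flowered: (126 − 107.1875)² / 107.1875 = 3.3018
χ² = 2.5681 + 3.3018 = 5.8699 ≈ 5.870
Degrees of freedom = 2 − 1 = 1; critical value at α = 0.05 is 3.841.
Since 5.870 > 3.841, we reject the null hypothesis — the data do not fit the 9:7 ratio.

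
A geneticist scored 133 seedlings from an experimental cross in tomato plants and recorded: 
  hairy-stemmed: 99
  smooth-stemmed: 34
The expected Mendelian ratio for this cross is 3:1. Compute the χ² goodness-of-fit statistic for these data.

0.023

Total ratio parts = 4. Expected numbers out of 133:
  hairy-stemmed: 133 × 3/4 = 99.75
  smooth-stemmed: 133 × 1/4 = 33.25
χ² = Σ (O − E)² / E
  hairy-stemmed: (99 − 99.75)² / 99.75 = 0.0056
  smooth-stemmed: (34 − 33.25)² / 33.25 = 0.0169
χ² = 0.0056 + 0.0169 = 0.0225 ≈ 0.023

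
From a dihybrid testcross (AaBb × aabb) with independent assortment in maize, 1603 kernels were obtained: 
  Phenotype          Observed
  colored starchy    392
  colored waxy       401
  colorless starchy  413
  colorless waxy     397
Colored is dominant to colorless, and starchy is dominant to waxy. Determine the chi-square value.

A dihybrid testcross with independent assortment gives a 1:1:1:1 ratio.
Expected counts for N = 1603 under a 1:1:1:1 ratio (total parts = 4):
  colored starchy: 1603 × 1/4 = 400.75
  colored waxy: 1603 × 1/4 = 400.75
  colorless starchy: 1603 × 1/4 = 400.75
  colorless waxy: 1603 × 1/4 = 400.75
χ² = Σ (O − E)² / E
  colored starchy: (392 − 400.75)² / 400.75 = 0.1910
  colored waxy: (401 − 400.75)² / 400.75 = 0.0002
  colorless starchy: (413 − 400.75)² / 400.75 = 0.3745
  colorless waxy: (397 − 400.75)² / 400.75 = 0.0351
χ² = 0.1910 + 0.0002 + 0.3745 + 0.0351 = 0.6008 ≈ 0.601

0.601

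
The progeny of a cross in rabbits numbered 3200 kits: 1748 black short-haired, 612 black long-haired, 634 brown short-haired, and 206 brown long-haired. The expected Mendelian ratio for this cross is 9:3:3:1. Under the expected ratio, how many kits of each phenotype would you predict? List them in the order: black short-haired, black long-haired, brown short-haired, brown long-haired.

Total ratio parts = 16. Expected numbers out of 3200:
  black short-haired: 3200 × 9/16 = 1800
  black long-haired: 3200 × 3/16 = 600
  brown short-haired: 3200 × 3/16 = 600
  brown long-haired: 3200 × 1/16 = 200

1800, 600, 600, 200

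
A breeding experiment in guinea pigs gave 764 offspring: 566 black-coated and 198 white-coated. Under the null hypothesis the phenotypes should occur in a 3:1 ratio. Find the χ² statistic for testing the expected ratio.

Under the 3:1 hypothesis (Σ ratio = 4, N = 764):
  black-coated: 764 × 3/4 = 573
  white-coated: 764 × 1/4 = 191
χ² = Σ (O − E)² / E
  black-coated: (566 − 573)² / 573 = 0.0855
  white-coated: (198 − 191)² / 191 = 0.2565
χ² = 0.0855 + 0.2565 = 0.342

0.342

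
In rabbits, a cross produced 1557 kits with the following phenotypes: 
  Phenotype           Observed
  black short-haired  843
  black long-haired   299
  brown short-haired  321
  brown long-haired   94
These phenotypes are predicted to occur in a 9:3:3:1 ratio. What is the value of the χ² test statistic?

The 9:3:3:1 ratio has 16 parts, so with N = 1557 the expected counts are:
  black short-haired: 1557 × 9/16 = 875.8125
  black long-haired: 1557 × 3/16 = 291.9375
  brown short-haired: 1557 × 3/16 = 291.9375
  brown long-haired: 1557 × 1/16 = 97.3125
χ² = Σ (O − E)² / E
  black short-haired: (843 − 875.8125)² / 875.8125 = 1.2293
  black long-haired: (299 − 291.9375)² / 291.9375 = 0.1709
  brown short-haired: (321 − 291.9375)² / 291.9375 = 2.8932
  brown long-haired: (94 − 97.3125)² / 97.3125 = 0.1128
χ² = 1.2293 + 0.1709 + 2.8932 + 0.1128 = 4.4062 ≈ 4.406

4.406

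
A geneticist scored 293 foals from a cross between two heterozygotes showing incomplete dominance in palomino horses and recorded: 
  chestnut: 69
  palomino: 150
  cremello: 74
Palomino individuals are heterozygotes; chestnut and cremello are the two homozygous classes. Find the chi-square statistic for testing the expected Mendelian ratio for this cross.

With incomplete dominance, a heterozygote × heterozygote cross gives a 1:2:1 phenotypic ratio.
Expected counts for N = 293 under a 1:2:1 ratio (total parts = 4):
  chestnut: 293 × 1/4 = 73.25
  palomino: 293 × 2/4 = 146.5
  cremello: 293 × 1/4 = 73.25
χ² = Σ (O − E)² / E
  chestnut: (69 − 73.25)² / 73.25 = 0.2466
  palomino: (150 − 146.5)² / 146.5 = 0.0836
  cremello: (74 − 73.25)² / 73.25 = 0.0077
χ² = 0.2466 + 0.0836 + 0.0077 = 0.3379 ≈ 0.338

0.338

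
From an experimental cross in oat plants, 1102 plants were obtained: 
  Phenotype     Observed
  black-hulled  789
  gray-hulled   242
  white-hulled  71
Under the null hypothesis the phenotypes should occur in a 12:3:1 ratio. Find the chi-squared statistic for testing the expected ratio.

7.823

Under the 12:3:1 hypothesis (Σ ratio = 16, N = 1102):
  black-hulled: 1102 × 12/16 = 826.5
  gray-hulled: 1102 × 3/16 = 206.625
  white-hulled: 1102 × 1/16 = 68.875
χ² = Σ (O − E)² / E
  black-hulled: (789 − 826.5)² / 826.5 = 1.7015
  gray-hulled: (242 − 206.625)² / 206.625 = 6.0563
  white-hulled: (71 − 68.875)² / 68.875 = 0.0656
χ² = 1.7015 + 6.0563 + 0.0656 = 7.8234 ≈ 7.823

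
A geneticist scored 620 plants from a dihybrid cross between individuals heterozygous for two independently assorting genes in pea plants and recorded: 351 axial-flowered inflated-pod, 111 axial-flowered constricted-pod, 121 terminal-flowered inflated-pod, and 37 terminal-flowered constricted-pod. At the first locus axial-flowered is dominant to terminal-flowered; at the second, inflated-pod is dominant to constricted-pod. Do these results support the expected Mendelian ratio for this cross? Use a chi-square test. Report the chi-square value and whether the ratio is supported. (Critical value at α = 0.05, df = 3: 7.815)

0.525; consistent

A dihybrid F₂ with independent assortment and complete dominance at both loci gives a 9:3:3:1 phenotypic ratio.
The 9:3:3:1 ratio has 16 parts, so with N = 620 the expected counts are:
  axial-flowered inflated-pod: 620 × 9/16 = 348.75
  axial-flowered constricted-pod: 620 × 3/16 = 116.25
  terminal-flowered inflated-pod: 620 × 3/16 = 116.25
  terminal-flowered constricted-pod: 620 × 1/16 = 38.75
χ² = Σ (O − E)² / E
  axial-flowered inflated-pod: (351 − 348.75)² / 348.75 = 0.0145
  axial-flowered constricted-pod: (111 − 116.25)² / 116.25 = 0.2371
  terminal-flowered inflated-pod: (121 − 116.25)² / 116.25 = 0.1941
  terminal-flowered constricted-pod: (37 − 38.75)² / 38.75 = 0.0790
χ² = 0.0145 + 0.2371 + 0.1941 + 0.0790 = 0.5247 ≈ 0.525
Degrees of freedom = 4 − 1 = 3; critical value at α = 0.05 is 7.815.
Since 0.525 < 7.815, we fail to reject the null hypothesis — the data are consistent with the 9:3:3:1 ratio.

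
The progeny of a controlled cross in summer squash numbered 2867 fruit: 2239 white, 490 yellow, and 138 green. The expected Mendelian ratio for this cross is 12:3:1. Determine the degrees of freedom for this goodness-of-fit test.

A goodness-of-fit test with 3 phenotype classes has df = 3 − 1 = 2.

2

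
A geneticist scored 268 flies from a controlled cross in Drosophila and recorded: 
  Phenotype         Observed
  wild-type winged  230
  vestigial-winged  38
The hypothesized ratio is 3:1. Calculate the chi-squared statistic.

16.736

Under the 3:1 hypothesis (Σ ratio = 4, N = 268):
  wild-type winged: 268 × 3/4 = 201
  vestigial-winged: 268 × 1/4 = 67
χ² = Σ (O − E)² / E
  wild-type winged: (230 − 201)² / 201 = 4.1841
  vestigial-winged: (38 − 67)² / 67 = 12.5522
χ² = 4.1841 + 12.5522 = 16.7363 ≈ 16.736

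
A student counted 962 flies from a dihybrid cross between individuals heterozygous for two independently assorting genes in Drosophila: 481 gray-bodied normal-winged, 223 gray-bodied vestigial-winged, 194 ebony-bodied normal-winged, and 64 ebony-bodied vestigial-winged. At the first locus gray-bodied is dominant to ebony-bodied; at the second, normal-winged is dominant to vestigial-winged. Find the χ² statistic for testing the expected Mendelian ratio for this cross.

18.032

A dihybrid F₂ with independent assortment and complete dominance at both loci gives a 9:3:3:1 phenotypic ratio.
Under the 9:3:3:1 hypothesis (Σ ratio = 16, N = 962):
  gray-bodied normal-winged: 962 × 9/16 = 541.125
  gray-bodied vestigial-winged: 962 × 3/16 = 180.375
  ebony-bodied normal-winged: 962 × 3/16 = 180.375
  ebony-bodied vestigial-winged: 962 × 1/16 = 60.125
χ² = Σ (O − E)² / E
  gray-bodied normal-winged: (481 − 541.125)² / 541.125 = 6.6806
  gray-bodied vestigial-winged: (223 − 180.375)² / 180.375 = 10.0729
  ebony-bodied normal-winged: (194 − 180.375)² / 180.375 = 1.0292
  ebony-bodied vestigial-winged: (64 − 60.125)² / 60.125 = 0.2497
χ² = 6.6806 + 10.0729 + 1.0292 + 0.2497 = 18.0324 ≈ 18.032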